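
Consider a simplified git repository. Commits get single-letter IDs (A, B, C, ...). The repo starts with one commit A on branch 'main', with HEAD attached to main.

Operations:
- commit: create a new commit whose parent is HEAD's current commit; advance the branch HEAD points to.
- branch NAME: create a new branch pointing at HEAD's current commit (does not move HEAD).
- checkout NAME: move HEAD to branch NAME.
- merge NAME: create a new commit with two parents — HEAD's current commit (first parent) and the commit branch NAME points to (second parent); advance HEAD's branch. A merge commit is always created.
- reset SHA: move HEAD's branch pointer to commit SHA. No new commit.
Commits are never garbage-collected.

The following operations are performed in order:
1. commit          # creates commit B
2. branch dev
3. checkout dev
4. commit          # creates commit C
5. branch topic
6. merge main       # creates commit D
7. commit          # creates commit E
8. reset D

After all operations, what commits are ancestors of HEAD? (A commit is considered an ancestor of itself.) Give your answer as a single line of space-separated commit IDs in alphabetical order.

Answer: A B C D

Derivation:
After op 1 (commit): HEAD=main@B [main=B]
After op 2 (branch): HEAD=main@B [dev=B main=B]
After op 3 (checkout): HEAD=dev@B [dev=B main=B]
After op 4 (commit): HEAD=dev@C [dev=C main=B]
After op 5 (branch): HEAD=dev@C [dev=C main=B topic=C]
After op 6 (merge): HEAD=dev@D [dev=D main=B topic=C]
After op 7 (commit): HEAD=dev@E [dev=E main=B topic=C]
After op 8 (reset): HEAD=dev@D [dev=D main=B topic=C]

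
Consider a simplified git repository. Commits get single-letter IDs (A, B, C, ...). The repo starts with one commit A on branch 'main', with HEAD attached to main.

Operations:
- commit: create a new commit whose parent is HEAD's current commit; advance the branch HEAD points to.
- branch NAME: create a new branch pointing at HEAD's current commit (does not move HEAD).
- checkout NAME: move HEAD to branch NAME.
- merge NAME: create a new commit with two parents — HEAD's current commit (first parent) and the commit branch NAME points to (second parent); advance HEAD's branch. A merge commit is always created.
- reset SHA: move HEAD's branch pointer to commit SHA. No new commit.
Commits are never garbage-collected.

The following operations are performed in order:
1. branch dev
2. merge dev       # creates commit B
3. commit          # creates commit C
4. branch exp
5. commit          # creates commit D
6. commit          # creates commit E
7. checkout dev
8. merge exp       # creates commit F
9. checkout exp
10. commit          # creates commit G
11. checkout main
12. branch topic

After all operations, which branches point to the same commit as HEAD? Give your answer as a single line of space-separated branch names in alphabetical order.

After op 1 (branch): HEAD=main@A [dev=A main=A]
After op 2 (merge): HEAD=main@B [dev=A main=B]
After op 3 (commit): HEAD=main@C [dev=A main=C]
After op 4 (branch): HEAD=main@C [dev=A exp=C main=C]
After op 5 (commit): HEAD=main@D [dev=A exp=C main=D]
After op 6 (commit): HEAD=main@E [dev=A exp=C main=E]
After op 7 (checkout): HEAD=dev@A [dev=A exp=C main=E]
After op 8 (merge): HEAD=dev@F [dev=F exp=C main=E]
After op 9 (checkout): HEAD=exp@C [dev=F exp=C main=E]
After op 10 (commit): HEAD=exp@G [dev=F exp=G main=E]
After op 11 (checkout): HEAD=main@E [dev=F exp=G main=E]
After op 12 (branch): HEAD=main@E [dev=F exp=G main=E topic=E]

Answer: main topic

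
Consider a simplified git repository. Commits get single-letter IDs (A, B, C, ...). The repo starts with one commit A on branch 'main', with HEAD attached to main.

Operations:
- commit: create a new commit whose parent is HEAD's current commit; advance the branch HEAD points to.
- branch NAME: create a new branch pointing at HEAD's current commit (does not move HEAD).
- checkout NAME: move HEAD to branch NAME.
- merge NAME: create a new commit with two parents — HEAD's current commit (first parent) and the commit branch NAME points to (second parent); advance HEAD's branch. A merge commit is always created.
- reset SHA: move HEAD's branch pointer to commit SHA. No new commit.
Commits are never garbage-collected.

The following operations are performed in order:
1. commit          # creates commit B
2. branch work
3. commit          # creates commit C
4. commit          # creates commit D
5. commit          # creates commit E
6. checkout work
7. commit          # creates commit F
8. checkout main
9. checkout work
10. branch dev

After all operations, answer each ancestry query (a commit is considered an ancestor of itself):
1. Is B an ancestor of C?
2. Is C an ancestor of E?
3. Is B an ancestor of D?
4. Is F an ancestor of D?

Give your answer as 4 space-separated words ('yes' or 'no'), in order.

After op 1 (commit): HEAD=main@B [main=B]
After op 2 (branch): HEAD=main@B [main=B work=B]
After op 3 (commit): HEAD=main@C [main=C work=B]
After op 4 (commit): HEAD=main@D [main=D work=B]
After op 5 (commit): HEAD=main@E [main=E work=B]
After op 6 (checkout): HEAD=work@B [main=E work=B]
After op 7 (commit): HEAD=work@F [main=E work=F]
After op 8 (checkout): HEAD=main@E [main=E work=F]
After op 9 (checkout): HEAD=work@F [main=E work=F]
After op 10 (branch): HEAD=work@F [dev=F main=E work=F]
ancestors(C) = {A,B,C}; B in? yes
ancestors(E) = {A,B,C,D,E}; C in? yes
ancestors(D) = {A,B,C,D}; B in? yes
ancestors(D) = {A,B,C,D}; F in? no

Answer: yes yes yes no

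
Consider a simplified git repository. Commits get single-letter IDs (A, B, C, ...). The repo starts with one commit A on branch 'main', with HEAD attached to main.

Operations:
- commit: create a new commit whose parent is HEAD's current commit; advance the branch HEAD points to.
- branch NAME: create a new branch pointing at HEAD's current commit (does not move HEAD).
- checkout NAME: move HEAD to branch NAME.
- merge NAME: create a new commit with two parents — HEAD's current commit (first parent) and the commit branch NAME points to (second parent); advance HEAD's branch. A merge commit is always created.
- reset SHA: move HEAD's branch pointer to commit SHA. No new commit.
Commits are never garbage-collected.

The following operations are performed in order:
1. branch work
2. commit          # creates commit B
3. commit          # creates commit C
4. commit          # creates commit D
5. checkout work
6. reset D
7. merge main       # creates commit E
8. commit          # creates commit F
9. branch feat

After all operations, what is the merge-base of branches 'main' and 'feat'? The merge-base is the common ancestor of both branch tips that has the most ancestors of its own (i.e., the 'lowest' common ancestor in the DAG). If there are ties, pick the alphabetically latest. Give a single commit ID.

Answer: D

Derivation:
After op 1 (branch): HEAD=main@A [main=A work=A]
After op 2 (commit): HEAD=main@B [main=B work=A]
After op 3 (commit): HEAD=main@C [main=C work=A]
After op 4 (commit): HEAD=main@D [main=D work=A]
After op 5 (checkout): HEAD=work@A [main=D work=A]
After op 6 (reset): HEAD=work@D [main=D work=D]
After op 7 (merge): HEAD=work@E [main=D work=E]
After op 8 (commit): HEAD=work@F [main=D work=F]
After op 9 (branch): HEAD=work@F [feat=F main=D work=F]
ancestors(main=D): ['A', 'B', 'C', 'D']
ancestors(feat=F): ['A', 'B', 'C', 'D', 'E', 'F']
common: ['A', 'B', 'C', 'D']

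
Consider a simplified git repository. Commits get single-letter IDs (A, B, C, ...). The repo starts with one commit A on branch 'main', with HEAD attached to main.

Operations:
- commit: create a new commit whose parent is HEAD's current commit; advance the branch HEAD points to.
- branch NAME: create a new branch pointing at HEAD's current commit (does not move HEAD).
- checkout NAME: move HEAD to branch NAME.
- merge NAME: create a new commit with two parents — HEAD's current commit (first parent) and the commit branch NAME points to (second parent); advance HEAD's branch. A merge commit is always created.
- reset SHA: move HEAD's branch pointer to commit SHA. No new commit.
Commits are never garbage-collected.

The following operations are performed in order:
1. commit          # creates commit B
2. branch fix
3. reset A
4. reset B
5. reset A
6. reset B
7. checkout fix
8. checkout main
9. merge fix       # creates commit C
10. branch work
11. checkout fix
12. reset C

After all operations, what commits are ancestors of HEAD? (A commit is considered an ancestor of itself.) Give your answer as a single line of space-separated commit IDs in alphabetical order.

After op 1 (commit): HEAD=main@B [main=B]
After op 2 (branch): HEAD=main@B [fix=B main=B]
After op 3 (reset): HEAD=main@A [fix=B main=A]
After op 4 (reset): HEAD=main@B [fix=B main=B]
After op 5 (reset): HEAD=main@A [fix=B main=A]
After op 6 (reset): HEAD=main@B [fix=B main=B]
After op 7 (checkout): HEAD=fix@B [fix=B main=B]
After op 8 (checkout): HEAD=main@B [fix=B main=B]
After op 9 (merge): HEAD=main@C [fix=B main=C]
After op 10 (branch): HEAD=main@C [fix=B main=C work=C]
After op 11 (checkout): HEAD=fix@B [fix=B main=C work=C]
After op 12 (reset): HEAD=fix@C [fix=C main=C work=C]

Answer: A B C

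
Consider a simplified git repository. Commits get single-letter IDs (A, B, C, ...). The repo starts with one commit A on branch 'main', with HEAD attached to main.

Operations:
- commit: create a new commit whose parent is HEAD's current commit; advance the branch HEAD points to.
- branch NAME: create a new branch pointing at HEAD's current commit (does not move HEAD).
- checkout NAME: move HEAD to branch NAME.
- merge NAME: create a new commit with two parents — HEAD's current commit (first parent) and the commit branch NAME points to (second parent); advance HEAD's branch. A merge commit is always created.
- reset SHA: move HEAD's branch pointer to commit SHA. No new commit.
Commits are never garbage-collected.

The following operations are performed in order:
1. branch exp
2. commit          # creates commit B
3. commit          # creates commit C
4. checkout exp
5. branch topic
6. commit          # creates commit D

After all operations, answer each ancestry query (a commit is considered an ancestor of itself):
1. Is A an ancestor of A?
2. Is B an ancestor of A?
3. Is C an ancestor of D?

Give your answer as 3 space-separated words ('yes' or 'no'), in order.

After op 1 (branch): HEAD=main@A [exp=A main=A]
After op 2 (commit): HEAD=main@B [exp=A main=B]
After op 3 (commit): HEAD=main@C [exp=A main=C]
After op 4 (checkout): HEAD=exp@A [exp=A main=C]
After op 5 (branch): HEAD=exp@A [exp=A main=C topic=A]
After op 6 (commit): HEAD=exp@D [exp=D main=C topic=A]
ancestors(A) = {A}; A in? yes
ancestors(A) = {A}; B in? no
ancestors(D) = {A,D}; C in? no

Answer: yes no no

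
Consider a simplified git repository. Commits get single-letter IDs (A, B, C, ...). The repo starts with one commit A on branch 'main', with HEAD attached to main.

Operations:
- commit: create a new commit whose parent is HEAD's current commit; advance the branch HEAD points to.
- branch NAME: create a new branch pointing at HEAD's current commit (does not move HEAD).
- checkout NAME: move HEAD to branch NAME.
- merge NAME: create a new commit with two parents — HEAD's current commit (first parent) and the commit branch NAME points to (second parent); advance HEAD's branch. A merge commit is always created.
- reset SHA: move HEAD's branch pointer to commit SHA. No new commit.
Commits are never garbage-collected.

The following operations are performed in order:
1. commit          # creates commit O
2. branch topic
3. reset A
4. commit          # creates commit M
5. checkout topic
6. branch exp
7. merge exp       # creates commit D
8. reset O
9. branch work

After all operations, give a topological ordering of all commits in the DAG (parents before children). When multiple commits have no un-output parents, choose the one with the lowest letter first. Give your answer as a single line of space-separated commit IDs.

After op 1 (commit): HEAD=main@O [main=O]
After op 2 (branch): HEAD=main@O [main=O topic=O]
After op 3 (reset): HEAD=main@A [main=A topic=O]
After op 4 (commit): HEAD=main@M [main=M topic=O]
After op 5 (checkout): HEAD=topic@O [main=M topic=O]
After op 6 (branch): HEAD=topic@O [exp=O main=M topic=O]
After op 7 (merge): HEAD=topic@D [exp=O main=M topic=D]
After op 8 (reset): HEAD=topic@O [exp=O main=M topic=O]
After op 9 (branch): HEAD=topic@O [exp=O main=M topic=O work=O]
commit A: parents=[]
commit D: parents=['O', 'O']
commit M: parents=['A']
commit O: parents=['A']

Answer: A M O D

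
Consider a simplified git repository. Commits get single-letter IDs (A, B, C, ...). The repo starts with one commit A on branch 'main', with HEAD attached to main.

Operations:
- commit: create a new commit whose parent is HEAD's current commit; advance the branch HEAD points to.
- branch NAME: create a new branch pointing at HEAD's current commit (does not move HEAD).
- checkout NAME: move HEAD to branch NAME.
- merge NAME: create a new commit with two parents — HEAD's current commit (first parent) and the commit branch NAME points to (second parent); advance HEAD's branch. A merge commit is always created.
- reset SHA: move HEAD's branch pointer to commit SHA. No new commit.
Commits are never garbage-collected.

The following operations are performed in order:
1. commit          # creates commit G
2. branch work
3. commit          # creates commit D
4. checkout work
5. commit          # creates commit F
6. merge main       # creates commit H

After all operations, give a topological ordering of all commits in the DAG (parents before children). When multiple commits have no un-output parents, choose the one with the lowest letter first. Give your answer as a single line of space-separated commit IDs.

Answer: A G D F H

Derivation:
After op 1 (commit): HEAD=main@G [main=G]
After op 2 (branch): HEAD=main@G [main=G work=G]
After op 3 (commit): HEAD=main@D [main=D work=G]
After op 4 (checkout): HEAD=work@G [main=D work=G]
After op 5 (commit): HEAD=work@F [main=D work=F]
After op 6 (merge): HEAD=work@H [main=D work=H]
commit A: parents=[]
commit D: parents=['G']
commit F: parents=['G']
commit G: parents=['A']
commit H: parents=['F', 'D']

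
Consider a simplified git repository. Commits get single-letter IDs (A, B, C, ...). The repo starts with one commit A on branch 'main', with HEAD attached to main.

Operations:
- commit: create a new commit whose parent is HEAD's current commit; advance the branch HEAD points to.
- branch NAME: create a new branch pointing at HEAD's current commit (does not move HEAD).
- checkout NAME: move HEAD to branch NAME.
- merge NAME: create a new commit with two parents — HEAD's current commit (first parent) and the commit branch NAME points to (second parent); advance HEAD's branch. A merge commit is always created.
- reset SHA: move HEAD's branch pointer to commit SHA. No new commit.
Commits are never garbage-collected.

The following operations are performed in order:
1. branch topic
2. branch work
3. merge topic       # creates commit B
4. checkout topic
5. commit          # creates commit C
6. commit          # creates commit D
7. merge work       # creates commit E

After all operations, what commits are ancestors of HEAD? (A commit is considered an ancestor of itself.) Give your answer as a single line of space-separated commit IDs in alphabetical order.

After op 1 (branch): HEAD=main@A [main=A topic=A]
After op 2 (branch): HEAD=main@A [main=A topic=A work=A]
After op 3 (merge): HEAD=main@B [main=B topic=A work=A]
After op 4 (checkout): HEAD=topic@A [main=B topic=A work=A]
After op 5 (commit): HEAD=topic@C [main=B topic=C work=A]
After op 6 (commit): HEAD=topic@D [main=B topic=D work=A]
After op 7 (merge): HEAD=topic@E [main=B topic=E work=A]

Answer: A C D E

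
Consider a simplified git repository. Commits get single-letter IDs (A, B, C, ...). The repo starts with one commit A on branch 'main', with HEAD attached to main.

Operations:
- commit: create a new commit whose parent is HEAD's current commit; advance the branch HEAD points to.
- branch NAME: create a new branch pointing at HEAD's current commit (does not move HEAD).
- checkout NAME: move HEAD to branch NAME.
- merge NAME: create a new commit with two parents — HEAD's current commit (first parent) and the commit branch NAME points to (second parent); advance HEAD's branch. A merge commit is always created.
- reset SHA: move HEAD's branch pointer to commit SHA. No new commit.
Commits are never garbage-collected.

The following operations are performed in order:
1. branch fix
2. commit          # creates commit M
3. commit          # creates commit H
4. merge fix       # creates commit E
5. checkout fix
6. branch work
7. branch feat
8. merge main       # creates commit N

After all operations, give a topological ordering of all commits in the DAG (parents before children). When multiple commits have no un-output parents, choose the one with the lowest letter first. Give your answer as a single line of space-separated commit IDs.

After op 1 (branch): HEAD=main@A [fix=A main=A]
After op 2 (commit): HEAD=main@M [fix=A main=M]
After op 3 (commit): HEAD=main@H [fix=A main=H]
After op 4 (merge): HEAD=main@E [fix=A main=E]
After op 5 (checkout): HEAD=fix@A [fix=A main=E]
After op 6 (branch): HEAD=fix@A [fix=A main=E work=A]
After op 7 (branch): HEAD=fix@A [feat=A fix=A main=E work=A]
After op 8 (merge): HEAD=fix@N [feat=A fix=N main=E work=A]
commit A: parents=[]
commit E: parents=['H', 'A']
commit H: parents=['M']
commit M: parents=['A']
commit N: parents=['A', 'E']

Answer: A M H E N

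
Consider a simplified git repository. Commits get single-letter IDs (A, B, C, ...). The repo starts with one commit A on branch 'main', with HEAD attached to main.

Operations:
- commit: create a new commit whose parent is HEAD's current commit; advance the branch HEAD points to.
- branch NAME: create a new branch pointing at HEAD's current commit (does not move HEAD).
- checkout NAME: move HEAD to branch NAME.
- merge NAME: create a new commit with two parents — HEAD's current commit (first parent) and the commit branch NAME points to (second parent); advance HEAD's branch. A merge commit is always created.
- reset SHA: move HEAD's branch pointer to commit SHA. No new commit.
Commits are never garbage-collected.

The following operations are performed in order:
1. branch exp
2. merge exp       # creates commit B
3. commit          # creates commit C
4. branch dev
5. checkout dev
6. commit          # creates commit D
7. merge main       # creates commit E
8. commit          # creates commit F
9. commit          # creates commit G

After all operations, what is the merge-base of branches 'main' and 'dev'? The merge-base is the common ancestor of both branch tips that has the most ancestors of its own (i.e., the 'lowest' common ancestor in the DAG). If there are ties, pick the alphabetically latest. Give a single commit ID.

Answer: C

Derivation:
After op 1 (branch): HEAD=main@A [exp=A main=A]
After op 2 (merge): HEAD=main@B [exp=A main=B]
After op 3 (commit): HEAD=main@C [exp=A main=C]
After op 4 (branch): HEAD=main@C [dev=C exp=A main=C]
After op 5 (checkout): HEAD=dev@C [dev=C exp=A main=C]
After op 6 (commit): HEAD=dev@D [dev=D exp=A main=C]
After op 7 (merge): HEAD=dev@E [dev=E exp=A main=C]
After op 8 (commit): HEAD=dev@F [dev=F exp=A main=C]
After op 9 (commit): HEAD=dev@G [dev=G exp=A main=C]
ancestors(main=C): ['A', 'B', 'C']
ancestors(dev=G): ['A', 'B', 'C', 'D', 'E', 'F', 'G']
common: ['A', 'B', 'C']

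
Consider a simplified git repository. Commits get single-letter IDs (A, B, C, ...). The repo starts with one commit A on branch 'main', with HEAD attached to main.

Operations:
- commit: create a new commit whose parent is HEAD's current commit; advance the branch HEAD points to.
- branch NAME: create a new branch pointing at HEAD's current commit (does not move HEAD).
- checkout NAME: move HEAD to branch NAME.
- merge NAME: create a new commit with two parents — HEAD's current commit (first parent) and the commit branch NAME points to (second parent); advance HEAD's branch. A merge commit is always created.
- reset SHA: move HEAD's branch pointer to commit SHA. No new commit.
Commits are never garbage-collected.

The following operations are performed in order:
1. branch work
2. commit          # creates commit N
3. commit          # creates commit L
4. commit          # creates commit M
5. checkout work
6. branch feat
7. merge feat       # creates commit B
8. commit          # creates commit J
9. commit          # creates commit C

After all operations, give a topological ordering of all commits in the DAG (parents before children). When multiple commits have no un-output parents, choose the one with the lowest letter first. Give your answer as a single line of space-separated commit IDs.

After op 1 (branch): HEAD=main@A [main=A work=A]
After op 2 (commit): HEAD=main@N [main=N work=A]
After op 3 (commit): HEAD=main@L [main=L work=A]
After op 4 (commit): HEAD=main@M [main=M work=A]
After op 5 (checkout): HEAD=work@A [main=M work=A]
After op 6 (branch): HEAD=work@A [feat=A main=M work=A]
After op 7 (merge): HEAD=work@B [feat=A main=M work=B]
After op 8 (commit): HEAD=work@J [feat=A main=M work=J]
After op 9 (commit): HEAD=work@C [feat=A main=M work=C]
commit A: parents=[]
commit B: parents=['A', 'A']
commit C: parents=['J']
commit J: parents=['B']
commit L: parents=['N']
commit M: parents=['L']
commit N: parents=['A']

Answer: A B J C N L M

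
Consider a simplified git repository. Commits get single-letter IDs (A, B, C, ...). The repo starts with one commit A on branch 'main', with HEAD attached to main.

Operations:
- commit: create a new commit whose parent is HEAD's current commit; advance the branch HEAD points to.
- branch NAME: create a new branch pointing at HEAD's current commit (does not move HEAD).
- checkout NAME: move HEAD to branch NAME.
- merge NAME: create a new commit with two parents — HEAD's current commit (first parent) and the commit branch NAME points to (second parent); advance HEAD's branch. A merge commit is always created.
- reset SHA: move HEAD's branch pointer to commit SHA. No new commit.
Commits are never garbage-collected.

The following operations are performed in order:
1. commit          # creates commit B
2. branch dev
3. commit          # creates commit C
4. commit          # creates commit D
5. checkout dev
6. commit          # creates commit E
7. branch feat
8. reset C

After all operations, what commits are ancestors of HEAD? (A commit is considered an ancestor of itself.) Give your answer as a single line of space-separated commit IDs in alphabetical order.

Answer: A B C

Derivation:
After op 1 (commit): HEAD=main@B [main=B]
After op 2 (branch): HEAD=main@B [dev=B main=B]
After op 3 (commit): HEAD=main@C [dev=B main=C]
After op 4 (commit): HEAD=main@D [dev=B main=D]
After op 5 (checkout): HEAD=dev@B [dev=B main=D]
After op 6 (commit): HEAD=dev@E [dev=E main=D]
After op 7 (branch): HEAD=dev@E [dev=E feat=E main=D]
After op 8 (reset): HEAD=dev@C [dev=C feat=E main=D]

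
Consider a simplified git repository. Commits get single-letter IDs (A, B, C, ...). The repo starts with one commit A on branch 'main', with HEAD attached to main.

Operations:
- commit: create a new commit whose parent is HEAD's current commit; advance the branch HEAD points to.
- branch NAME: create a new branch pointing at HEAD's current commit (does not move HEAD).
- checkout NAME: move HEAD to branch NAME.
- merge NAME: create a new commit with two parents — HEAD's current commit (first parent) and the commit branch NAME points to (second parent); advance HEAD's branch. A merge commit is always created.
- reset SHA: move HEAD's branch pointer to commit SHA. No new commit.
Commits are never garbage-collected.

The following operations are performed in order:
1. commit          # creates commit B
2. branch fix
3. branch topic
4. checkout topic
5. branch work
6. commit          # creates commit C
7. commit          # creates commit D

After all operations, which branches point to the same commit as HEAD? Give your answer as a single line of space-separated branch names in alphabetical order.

After op 1 (commit): HEAD=main@B [main=B]
After op 2 (branch): HEAD=main@B [fix=B main=B]
After op 3 (branch): HEAD=main@B [fix=B main=B topic=B]
After op 4 (checkout): HEAD=topic@B [fix=B main=B topic=B]
After op 5 (branch): HEAD=topic@B [fix=B main=B topic=B work=B]
After op 6 (commit): HEAD=topic@C [fix=B main=B topic=C work=B]
After op 7 (commit): HEAD=topic@D [fix=B main=B topic=D work=B]

Answer: topic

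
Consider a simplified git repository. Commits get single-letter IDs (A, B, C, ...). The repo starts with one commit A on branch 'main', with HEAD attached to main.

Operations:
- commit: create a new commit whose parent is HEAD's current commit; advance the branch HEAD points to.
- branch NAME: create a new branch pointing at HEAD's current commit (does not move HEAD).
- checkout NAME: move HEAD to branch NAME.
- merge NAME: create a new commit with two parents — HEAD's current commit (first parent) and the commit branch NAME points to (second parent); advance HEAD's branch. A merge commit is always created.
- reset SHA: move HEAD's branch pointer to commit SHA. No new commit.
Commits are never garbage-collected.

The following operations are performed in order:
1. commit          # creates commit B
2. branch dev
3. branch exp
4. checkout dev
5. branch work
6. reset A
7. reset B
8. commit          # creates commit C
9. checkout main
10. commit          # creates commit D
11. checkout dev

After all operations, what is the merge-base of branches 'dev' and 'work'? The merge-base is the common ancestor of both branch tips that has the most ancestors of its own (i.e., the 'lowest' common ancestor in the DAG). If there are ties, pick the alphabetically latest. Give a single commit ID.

Answer: B

Derivation:
After op 1 (commit): HEAD=main@B [main=B]
After op 2 (branch): HEAD=main@B [dev=B main=B]
After op 3 (branch): HEAD=main@B [dev=B exp=B main=B]
After op 4 (checkout): HEAD=dev@B [dev=B exp=B main=B]
After op 5 (branch): HEAD=dev@B [dev=B exp=B main=B work=B]
After op 6 (reset): HEAD=dev@A [dev=A exp=B main=B work=B]
After op 7 (reset): HEAD=dev@B [dev=B exp=B main=B work=B]
After op 8 (commit): HEAD=dev@C [dev=C exp=B main=B work=B]
After op 9 (checkout): HEAD=main@B [dev=C exp=B main=B work=B]
After op 10 (commit): HEAD=main@D [dev=C exp=B main=D work=B]
After op 11 (checkout): HEAD=dev@C [dev=C exp=B main=D work=B]
ancestors(dev=C): ['A', 'B', 'C']
ancestors(work=B): ['A', 'B']
common: ['A', 'B']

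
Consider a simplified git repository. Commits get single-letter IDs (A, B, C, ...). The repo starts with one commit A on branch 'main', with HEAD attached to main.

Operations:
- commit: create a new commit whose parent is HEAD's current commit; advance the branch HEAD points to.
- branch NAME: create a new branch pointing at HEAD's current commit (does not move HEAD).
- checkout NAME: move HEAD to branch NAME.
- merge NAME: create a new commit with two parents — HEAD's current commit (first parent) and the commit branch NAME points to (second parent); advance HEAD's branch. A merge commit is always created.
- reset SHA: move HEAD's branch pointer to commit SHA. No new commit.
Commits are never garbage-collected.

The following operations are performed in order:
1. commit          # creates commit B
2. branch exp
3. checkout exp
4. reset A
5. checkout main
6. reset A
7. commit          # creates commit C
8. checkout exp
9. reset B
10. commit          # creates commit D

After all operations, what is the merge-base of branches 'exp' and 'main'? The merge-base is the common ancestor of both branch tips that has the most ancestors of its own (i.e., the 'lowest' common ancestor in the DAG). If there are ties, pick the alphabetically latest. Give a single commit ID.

Answer: A

Derivation:
After op 1 (commit): HEAD=main@B [main=B]
After op 2 (branch): HEAD=main@B [exp=B main=B]
After op 3 (checkout): HEAD=exp@B [exp=B main=B]
After op 4 (reset): HEAD=exp@A [exp=A main=B]
After op 5 (checkout): HEAD=main@B [exp=A main=B]
After op 6 (reset): HEAD=main@A [exp=A main=A]
After op 7 (commit): HEAD=main@C [exp=A main=C]
After op 8 (checkout): HEAD=exp@A [exp=A main=C]
After op 9 (reset): HEAD=exp@B [exp=B main=C]
After op 10 (commit): HEAD=exp@D [exp=D main=C]
ancestors(exp=D): ['A', 'B', 'D']
ancestors(main=C): ['A', 'C']
common: ['A']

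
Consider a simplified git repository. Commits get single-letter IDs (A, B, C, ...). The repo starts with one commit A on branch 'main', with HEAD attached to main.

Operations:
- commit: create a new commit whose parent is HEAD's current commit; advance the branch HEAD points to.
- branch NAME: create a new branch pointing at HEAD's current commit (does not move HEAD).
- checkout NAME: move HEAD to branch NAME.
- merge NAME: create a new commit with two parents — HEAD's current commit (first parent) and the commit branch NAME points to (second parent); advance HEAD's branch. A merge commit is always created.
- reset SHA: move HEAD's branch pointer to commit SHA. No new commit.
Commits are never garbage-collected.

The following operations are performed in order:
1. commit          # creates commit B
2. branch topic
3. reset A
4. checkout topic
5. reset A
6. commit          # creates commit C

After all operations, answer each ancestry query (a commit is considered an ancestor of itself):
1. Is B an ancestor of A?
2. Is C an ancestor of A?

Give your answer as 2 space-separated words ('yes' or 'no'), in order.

After op 1 (commit): HEAD=main@B [main=B]
After op 2 (branch): HEAD=main@B [main=B topic=B]
After op 3 (reset): HEAD=main@A [main=A topic=B]
After op 4 (checkout): HEAD=topic@B [main=A topic=B]
After op 5 (reset): HEAD=topic@A [main=A topic=A]
After op 6 (commit): HEAD=topic@C [main=A topic=C]
ancestors(A) = {A}; B in? no
ancestors(A) = {A}; C in? no

Answer: no no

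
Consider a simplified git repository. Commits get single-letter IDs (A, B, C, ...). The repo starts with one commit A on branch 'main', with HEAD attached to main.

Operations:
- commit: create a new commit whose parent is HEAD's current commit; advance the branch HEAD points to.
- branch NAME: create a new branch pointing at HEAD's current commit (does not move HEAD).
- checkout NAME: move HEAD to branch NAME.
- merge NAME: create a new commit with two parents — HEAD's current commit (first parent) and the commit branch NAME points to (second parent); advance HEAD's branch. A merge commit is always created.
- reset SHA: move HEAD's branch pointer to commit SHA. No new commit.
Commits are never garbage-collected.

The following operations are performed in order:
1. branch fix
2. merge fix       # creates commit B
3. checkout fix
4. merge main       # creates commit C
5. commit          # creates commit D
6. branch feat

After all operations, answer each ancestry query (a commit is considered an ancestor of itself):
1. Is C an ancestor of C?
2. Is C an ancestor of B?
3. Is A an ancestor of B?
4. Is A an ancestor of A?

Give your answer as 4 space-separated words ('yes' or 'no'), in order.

Answer: yes no yes yes

Derivation:
After op 1 (branch): HEAD=main@A [fix=A main=A]
After op 2 (merge): HEAD=main@B [fix=A main=B]
After op 3 (checkout): HEAD=fix@A [fix=A main=B]
After op 4 (merge): HEAD=fix@C [fix=C main=B]
After op 5 (commit): HEAD=fix@D [fix=D main=B]
After op 6 (branch): HEAD=fix@D [feat=D fix=D main=B]
ancestors(C) = {A,B,C}; C in? yes
ancestors(B) = {A,B}; C in? no
ancestors(B) = {A,B}; A in? yes
ancestors(A) = {A}; A in? yes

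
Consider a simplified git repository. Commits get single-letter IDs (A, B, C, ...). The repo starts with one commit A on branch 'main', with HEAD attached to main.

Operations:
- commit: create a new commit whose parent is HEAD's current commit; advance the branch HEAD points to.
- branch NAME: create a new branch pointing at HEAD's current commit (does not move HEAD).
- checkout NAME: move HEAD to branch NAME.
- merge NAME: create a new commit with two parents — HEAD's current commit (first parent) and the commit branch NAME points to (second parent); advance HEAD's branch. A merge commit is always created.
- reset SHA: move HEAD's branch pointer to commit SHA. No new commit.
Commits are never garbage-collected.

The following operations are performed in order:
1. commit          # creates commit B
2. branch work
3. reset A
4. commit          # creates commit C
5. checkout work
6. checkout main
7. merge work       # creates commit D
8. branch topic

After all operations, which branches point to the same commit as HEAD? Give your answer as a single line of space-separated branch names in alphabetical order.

Answer: main topic

Derivation:
After op 1 (commit): HEAD=main@B [main=B]
After op 2 (branch): HEAD=main@B [main=B work=B]
After op 3 (reset): HEAD=main@A [main=A work=B]
After op 4 (commit): HEAD=main@C [main=C work=B]
After op 5 (checkout): HEAD=work@B [main=C work=B]
After op 6 (checkout): HEAD=main@C [main=C work=B]
After op 7 (merge): HEAD=main@D [main=D work=B]
After op 8 (branch): HEAD=main@D [main=D topic=D work=B]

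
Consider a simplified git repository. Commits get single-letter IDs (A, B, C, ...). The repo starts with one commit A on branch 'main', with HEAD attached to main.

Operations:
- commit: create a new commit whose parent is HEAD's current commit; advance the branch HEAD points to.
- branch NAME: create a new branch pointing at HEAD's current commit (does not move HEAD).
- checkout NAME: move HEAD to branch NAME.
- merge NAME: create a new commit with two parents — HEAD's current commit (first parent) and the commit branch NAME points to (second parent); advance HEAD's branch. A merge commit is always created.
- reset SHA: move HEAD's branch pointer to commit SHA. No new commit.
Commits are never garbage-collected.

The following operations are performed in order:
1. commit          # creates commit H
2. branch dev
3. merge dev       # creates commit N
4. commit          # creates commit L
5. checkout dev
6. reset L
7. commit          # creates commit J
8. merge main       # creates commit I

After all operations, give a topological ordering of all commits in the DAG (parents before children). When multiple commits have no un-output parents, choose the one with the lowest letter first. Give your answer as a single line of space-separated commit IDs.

After op 1 (commit): HEAD=main@H [main=H]
After op 2 (branch): HEAD=main@H [dev=H main=H]
After op 3 (merge): HEAD=main@N [dev=H main=N]
After op 4 (commit): HEAD=main@L [dev=H main=L]
After op 5 (checkout): HEAD=dev@H [dev=H main=L]
After op 6 (reset): HEAD=dev@L [dev=L main=L]
After op 7 (commit): HEAD=dev@J [dev=J main=L]
After op 8 (merge): HEAD=dev@I [dev=I main=L]
commit A: parents=[]
commit H: parents=['A']
commit I: parents=['J', 'L']
commit J: parents=['L']
commit L: parents=['N']
commit N: parents=['H', 'H']

Answer: A H N L J I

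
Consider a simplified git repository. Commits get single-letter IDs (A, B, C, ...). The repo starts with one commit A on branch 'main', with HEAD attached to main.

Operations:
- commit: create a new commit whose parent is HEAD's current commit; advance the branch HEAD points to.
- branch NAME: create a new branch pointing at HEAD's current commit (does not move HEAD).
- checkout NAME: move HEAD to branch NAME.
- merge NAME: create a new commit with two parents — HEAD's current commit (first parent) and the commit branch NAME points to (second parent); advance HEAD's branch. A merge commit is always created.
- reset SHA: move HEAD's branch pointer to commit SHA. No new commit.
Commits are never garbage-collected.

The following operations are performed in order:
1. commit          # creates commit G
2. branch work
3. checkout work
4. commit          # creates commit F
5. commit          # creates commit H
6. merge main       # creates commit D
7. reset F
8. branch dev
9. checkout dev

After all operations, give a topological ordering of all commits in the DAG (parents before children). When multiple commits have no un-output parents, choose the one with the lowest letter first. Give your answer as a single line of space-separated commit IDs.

Answer: A G F H D

Derivation:
After op 1 (commit): HEAD=main@G [main=G]
After op 2 (branch): HEAD=main@G [main=G work=G]
After op 3 (checkout): HEAD=work@G [main=G work=G]
After op 4 (commit): HEAD=work@F [main=G work=F]
After op 5 (commit): HEAD=work@H [main=G work=H]
After op 6 (merge): HEAD=work@D [main=G work=D]
After op 7 (reset): HEAD=work@F [main=G work=F]
After op 8 (branch): HEAD=work@F [dev=F main=G work=F]
After op 9 (checkout): HEAD=dev@F [dev=F main=G work=F]
commit A: parents=[]
commit D: parents=['H', 'G']
commit F: parents=['G']
commit G: parents=['A']
commit H: parents=['F']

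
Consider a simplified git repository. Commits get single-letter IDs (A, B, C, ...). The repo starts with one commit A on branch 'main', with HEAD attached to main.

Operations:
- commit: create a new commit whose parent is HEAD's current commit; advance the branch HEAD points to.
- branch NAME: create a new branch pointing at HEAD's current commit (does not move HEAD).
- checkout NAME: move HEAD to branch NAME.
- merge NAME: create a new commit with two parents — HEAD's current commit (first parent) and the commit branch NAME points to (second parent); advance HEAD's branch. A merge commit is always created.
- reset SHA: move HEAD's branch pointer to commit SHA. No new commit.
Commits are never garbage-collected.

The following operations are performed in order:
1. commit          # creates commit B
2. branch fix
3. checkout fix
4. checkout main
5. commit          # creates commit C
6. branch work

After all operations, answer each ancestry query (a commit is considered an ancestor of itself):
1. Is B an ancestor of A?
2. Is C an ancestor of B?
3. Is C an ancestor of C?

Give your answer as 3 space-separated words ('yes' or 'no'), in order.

After op 1 (commit): HEAD=main@B [main=B]
After op 2 (branch): HEAD=main@B [fix=B main=B]
After op 3 (checkout): HEAD=fix@B [fix=B main=B]
After op 4 (checkout): HEAD=main@B [fix=B main=B]
After op 5 (commit): HEAD=main@C [fix=B main=C]
After op 6 (branch): HEAD=main@C [fix=B main=C work=C]
ancestors(A) = {A}; B in? no
ancestors(B) = {A,B}; C in? no
ancestors(C) = {A,B,C}; C in? yes

Answer: no no yes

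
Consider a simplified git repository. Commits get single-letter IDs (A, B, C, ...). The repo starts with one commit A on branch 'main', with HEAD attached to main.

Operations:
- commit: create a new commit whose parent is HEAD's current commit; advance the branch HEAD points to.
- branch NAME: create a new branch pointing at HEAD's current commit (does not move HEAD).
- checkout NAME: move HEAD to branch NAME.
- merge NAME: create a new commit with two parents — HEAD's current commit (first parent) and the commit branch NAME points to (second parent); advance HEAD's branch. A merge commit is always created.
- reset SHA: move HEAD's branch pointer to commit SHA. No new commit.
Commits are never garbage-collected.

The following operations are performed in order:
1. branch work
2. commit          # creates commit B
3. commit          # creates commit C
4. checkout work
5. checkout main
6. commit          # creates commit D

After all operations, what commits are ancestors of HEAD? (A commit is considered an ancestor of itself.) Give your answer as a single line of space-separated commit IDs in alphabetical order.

After op 1 (branch): HEAD=main@A [main=A work=A]
After op 2 (commit): HEAD=main@B [main=B work=A]
After op 3 (commit): HEAD=main@C [main=C work=A]
After op 4 (checkout): HEAD=work@A [main=C work=A]
After op 5 (checkout): HEAD=main@C [main=C work=A]
After op 6 (commit): HEAD=main@D [main=D work=A]

Answer: A B C D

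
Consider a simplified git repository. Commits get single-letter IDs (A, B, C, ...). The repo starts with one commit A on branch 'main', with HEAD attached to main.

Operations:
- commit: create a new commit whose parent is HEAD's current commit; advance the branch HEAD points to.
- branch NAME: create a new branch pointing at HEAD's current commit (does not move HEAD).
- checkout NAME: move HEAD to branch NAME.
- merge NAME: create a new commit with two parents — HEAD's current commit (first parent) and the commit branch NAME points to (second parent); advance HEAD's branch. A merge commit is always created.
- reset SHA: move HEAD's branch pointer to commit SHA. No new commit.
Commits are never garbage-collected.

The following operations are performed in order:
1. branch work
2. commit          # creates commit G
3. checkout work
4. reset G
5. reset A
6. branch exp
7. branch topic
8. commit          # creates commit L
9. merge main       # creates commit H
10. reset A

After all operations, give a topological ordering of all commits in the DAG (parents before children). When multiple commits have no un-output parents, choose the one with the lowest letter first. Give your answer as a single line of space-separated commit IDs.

After op 1 (branch): HEAD=main@A [main=A work=A]
After op 2 (commit): HEAD=main@G [main=G work=A]
After op 3 (checkout): HEAD=work@A [main=G work=A]
After op 4 (reset): HEAD=work@G [main=G work=G]
After op 5 (reset): HEAD=work@A [main=G work=A]
After op 6 (branch): HEAD=work@A [exp=A main=G work=A]
After op 7 (branch): HEAD=work@A [exp=A main=G topic=A work=A]
After op 8 (commit): HEAD=work@L [exp=A main=G topic=A work=L]
After op 9 (merge): HEAD=work@H [exp=A main=G topic=A work=H]
After op 10 (reset): HEAD=work@A [exp=A main=G topic=A work=A]
commit A: parents=[]
commit G: parents=['A']
commit H: parents=['L', 'G']
commit L: parents=['A']

Answer: A G L H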